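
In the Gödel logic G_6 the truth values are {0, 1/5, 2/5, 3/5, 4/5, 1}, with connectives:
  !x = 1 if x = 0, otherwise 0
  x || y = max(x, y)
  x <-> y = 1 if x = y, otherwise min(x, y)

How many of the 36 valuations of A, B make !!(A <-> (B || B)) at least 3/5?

value 1: 26 assignments (counts)
value 0: 10 assignments
So 26 of the 36 assignments meet the threshold.

26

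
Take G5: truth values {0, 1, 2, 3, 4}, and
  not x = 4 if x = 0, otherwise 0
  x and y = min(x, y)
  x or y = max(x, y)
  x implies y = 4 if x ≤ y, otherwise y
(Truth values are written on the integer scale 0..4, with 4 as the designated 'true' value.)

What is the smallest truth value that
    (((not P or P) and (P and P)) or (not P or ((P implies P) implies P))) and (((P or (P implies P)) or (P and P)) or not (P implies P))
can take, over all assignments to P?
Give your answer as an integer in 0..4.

Take P = 1:
not P = not 1 = 0
not P or P = 0 or 1 = 1
P and P = 1 and 1 = 1
(not P or P) and (P and P) = 1 and 1 = 1
not P = not 1 = 0
P implies P = 1 implies 1 = 4
(P implies P) implies P = 4 implies 1 = 1
not P or ((P implies P) implies P) = 0 or 1 = 1
((not P or P) and (P and P)) or (not P or ((P implies P) implies P)) = 1 or 1 = 1
P implies P = 1 implies 1 = 4
P or (P implies P) = 1 or 4 = 4
P and P = 1 and 1 = 1
(P or (P implies P)) or (P and P) = 4 or 1 = 4
P implies P = 1 implies 1 = 4
not (P implies P) = not 4 = 0
((P or (P implies P)) or (P and P)) or not (P implies P) = 4 or 0 = 4
(((not P or P) and (P and P)) or (not P or ((P implies P) implies P))) and (((P or (P implies P)) or (P and P)) or not (P implies P)) = 1 and 4 = 1
No assignment yields a value below 1, so this is the minimum.

1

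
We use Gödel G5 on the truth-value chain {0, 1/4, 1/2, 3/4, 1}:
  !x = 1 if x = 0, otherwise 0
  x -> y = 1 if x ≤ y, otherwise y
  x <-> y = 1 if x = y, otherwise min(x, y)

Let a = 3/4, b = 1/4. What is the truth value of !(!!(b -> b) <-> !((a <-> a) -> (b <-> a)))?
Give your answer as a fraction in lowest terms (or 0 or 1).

1

b -> b = 1/4 -> 1/4 = 1
!(b -> b) = !1 = 0
!!(b -> b) = !0 = 1
a <-> a = 3/4 <-> 3/4 = 1
b <-> a = 1/4 <-> 3/4 = 1/4
(a <-> a) -> (b <-> a) = 1 -> 1/4 = 1/4
!((a <-> a) -> (b <-> a)) = !1/4 = 0
!!(b -> b) <-> !((a <-> a) -> (b <-> a)) = 1 <-> 0 = 0
!(!!(b -> b) <-> !((a <-> a) -> (b <-> a))) = !0 = 1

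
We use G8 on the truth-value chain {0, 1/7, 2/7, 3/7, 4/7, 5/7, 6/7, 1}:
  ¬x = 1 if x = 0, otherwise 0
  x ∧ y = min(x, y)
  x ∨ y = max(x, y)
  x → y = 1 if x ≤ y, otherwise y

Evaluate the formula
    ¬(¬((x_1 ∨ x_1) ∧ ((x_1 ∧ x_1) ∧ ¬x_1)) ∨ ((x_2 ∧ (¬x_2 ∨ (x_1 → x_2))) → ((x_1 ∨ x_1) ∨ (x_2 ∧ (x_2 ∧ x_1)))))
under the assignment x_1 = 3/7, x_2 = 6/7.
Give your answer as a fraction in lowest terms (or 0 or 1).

x_1 ∨ x_1 = 3/7 ∨ 3/7 = 3/7
x_1 ∧ x_1 = 3/7 ∧ 3/7 = 3/7
¬x_1 = ¬3/7 = 0
(x_1 ∧ x_1) ∧ ¬x_1 = 3/7 ∧ 0 = 0
(x_1 ∨ x_1) ∧ ((x_1 ∧ x_1) ∧ ¬x_1) = 3/7 ∧ 0 = 0
¬((x_1 ∨ x_1) ∧ ((x_1 ∧ x_1) ∧ ¬x_1)) = ¬0 = 1
¬x_2 = ¬6/7 = 0
x_1 → x_2 = 3/7 → 6/7 = 1
¬x_2 ∨ (x_1 → x_2) = 0 ∨ 1 = 1
x_2 ∧ (¬x_2 ∨ (x_1 → x_2)) = 6/7 ∧ 1 = 6/7
x_1 ∨ x_1 = 3/7 ∨ 3/7 = 3/7
x_2 ∧ x_1 = 6/7 ∧ 3/7 = 3/7
x_2 ∧ (x_2 ∧ x_1) = 6/7 ∧ 3/7 = 3/7
(x_1 ∨ x_1) ∨ (x_2 ∧ (x_2 ∧ x_1)) = 3/7 ∨ 3/7 = 3/7
(x_2 ∧ (¬x_2 ∨ (x_1 → x_2))) → ((x_1 ∨ x_1) ∨ (x_2 ∧ (x_2 ∧ x_1))) = 6/7 → 3/7 = 3/7
¬((x_1 ∨ x_1) ∧ ((x_1 ∧ x_1) ∧ ¬x_1)) ∨ ((x_2 ∧ (¬x_2 ∨ (x_1 → x_2))) → ((x_1 ∨ x_1) ∨ (x_2 ∧ (x_2 ∧ x_1)))) = 1 ∨ 3/7 = 1
¬(¬((x_1 ∨ x_1) ∧ ((x_1 ∧ x_1) ∧ ¬x_1)) ∨ ((x_2 ∧ (¬x_2 ∨ (x_1 → x_2))) → ((x_1 ∨ x_1) ∨ (x_2 ∧ (x_2 ∧ x_1))))) = ¬1 = 0

0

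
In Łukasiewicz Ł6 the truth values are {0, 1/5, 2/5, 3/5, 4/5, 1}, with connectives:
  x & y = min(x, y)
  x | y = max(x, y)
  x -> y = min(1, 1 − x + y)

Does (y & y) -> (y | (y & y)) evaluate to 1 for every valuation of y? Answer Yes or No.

Yes

y = 0 ↦ 1
y = 1/5 ↦ 1
y = 2/5 ↦ 1
y = 3/5 ↦ 1
y = 4/5 ↦ 1
y = 1 ↦ 1
Every assignment gives a value ≥ 1.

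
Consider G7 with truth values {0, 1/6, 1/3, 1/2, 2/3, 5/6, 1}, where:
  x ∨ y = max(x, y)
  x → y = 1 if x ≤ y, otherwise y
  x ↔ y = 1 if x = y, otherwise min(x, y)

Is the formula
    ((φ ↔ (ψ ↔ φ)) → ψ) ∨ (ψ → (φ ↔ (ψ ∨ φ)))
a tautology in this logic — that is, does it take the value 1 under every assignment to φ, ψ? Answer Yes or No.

No

Counterexample: take φ = 0, ψ = 1/6.
ψ ↔ φ = 1/6 ↔ 0 = 0
φ ↔ (ψ ↔ φ) = 0 ↔ 0 = 1
(φ ↔ (ψ ↔ φ)) → ψ = 1 → 1/6 = 1/6
ψ ∨ φ = 1/6 ∨ 0 = 1/6
φ ↔ (ψ ∨ φ) = 0 ↔ 1/6 = 0
ψ → (φ ↔ (ψ ∨ φ)) = 1/6 → 0 = 0
((φ ↔ (ψ ↔ φ)) → ψ) ∨ (ψ → (φ ↔ (ψ ∨ φ))) = 1/6 ∨ 0 = 1/6
This gives 1/6 ≠ 1.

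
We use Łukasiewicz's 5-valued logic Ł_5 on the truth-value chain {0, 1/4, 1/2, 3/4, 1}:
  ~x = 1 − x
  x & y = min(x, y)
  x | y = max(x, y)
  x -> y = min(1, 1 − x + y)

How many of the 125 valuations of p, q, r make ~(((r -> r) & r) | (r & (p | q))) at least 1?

value 1: 25 assignments (counts)
value 3/4: 25 assignments
value 1/2: 25 assignments
value 1/4: 25 assignments
value 0: 25 assignments
So 25 of the 125 assignments meet the threshold.

25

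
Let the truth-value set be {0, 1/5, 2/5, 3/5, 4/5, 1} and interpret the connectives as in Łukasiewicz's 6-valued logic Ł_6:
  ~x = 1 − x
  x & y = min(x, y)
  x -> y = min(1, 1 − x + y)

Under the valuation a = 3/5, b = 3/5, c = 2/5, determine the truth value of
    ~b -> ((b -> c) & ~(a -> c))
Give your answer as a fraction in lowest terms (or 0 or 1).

~b = ~3/5 = 2/5
b -> c = 3/5 -> 2/5 = 4/5
a -> c = 3/5 -> 2/5 = 4/5
~(a -> c) = ~4/5 = 1/5
(b -> c) & ~(a -> c) = 4/5 & 1/5 = 1/5
~b -> ((b -> c) & ~(a -> c)) = 2/5 -> 1/5 = 4/5

4/5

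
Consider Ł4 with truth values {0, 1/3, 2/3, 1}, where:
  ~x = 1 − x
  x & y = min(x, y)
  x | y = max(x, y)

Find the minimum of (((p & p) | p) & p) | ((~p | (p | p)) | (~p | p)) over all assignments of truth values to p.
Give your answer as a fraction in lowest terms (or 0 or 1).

Take p = 1/3:
p & p = 1/3 & 1/3 = 1/3
(p & p) | p = 1/3 | 1/3 = 1/3
((p & p) | p) & p = 1/3 & 1/3 = 1/3
~p = ~1/3 = 2/3
p | p = 1/3 | 1/3 = 1/3
~p | (p | p) = 2/3 | 1/3 = 2/3
~p = ~1/3 = 2/3
~p | p = 2/3 | 1/3 = 2/3
(~p | (p | p)) | (~p | p) = 2/3 | 2/3 = 2/3
(((p & p) | p) & p) | ((~p | (p | p)) | (~p | p)) = 1/3 | 2/3 = 2/3
No assignment yields a value below 2/3, so this is the minimum.

2/3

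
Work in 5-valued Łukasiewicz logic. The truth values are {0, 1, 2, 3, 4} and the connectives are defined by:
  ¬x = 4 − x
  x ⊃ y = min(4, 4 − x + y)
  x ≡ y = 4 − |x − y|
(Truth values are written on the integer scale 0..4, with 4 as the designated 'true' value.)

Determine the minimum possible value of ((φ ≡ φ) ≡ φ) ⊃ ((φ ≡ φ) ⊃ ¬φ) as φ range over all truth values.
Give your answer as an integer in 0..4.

0

Take φ = 4:
φ ≡ φ = 4 ≡ 4 = 4
(φ ≡ φ) ≡ φ = 4 ≡ 4 = 4
φ ≡ φ = 4 ≡ 4 = 4
¬φ = ¬4 = 0
(φ ≡ φ) ⊃ ¬φ = 4 ⊃ 0 = 0
((φ ≡ φ) ≡ φ) ⊃ ((φ ≡ φ) ⊃ ¬φ) = 4 ⊃ 0 = 0
No assignment yields a value below 0, so this is the minimum.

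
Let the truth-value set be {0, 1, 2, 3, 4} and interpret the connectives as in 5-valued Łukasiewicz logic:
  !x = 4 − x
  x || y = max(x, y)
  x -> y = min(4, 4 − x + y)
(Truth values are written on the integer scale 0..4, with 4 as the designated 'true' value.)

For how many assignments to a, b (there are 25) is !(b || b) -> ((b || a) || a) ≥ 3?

20

value 4: 18 assignments (counts)
value 3: 2 assignments (counts)
value 2: 3 assignments
value 1: 1 assignment
value 0: 1 assignment
So 20 of the 25 assignments meet the threshold.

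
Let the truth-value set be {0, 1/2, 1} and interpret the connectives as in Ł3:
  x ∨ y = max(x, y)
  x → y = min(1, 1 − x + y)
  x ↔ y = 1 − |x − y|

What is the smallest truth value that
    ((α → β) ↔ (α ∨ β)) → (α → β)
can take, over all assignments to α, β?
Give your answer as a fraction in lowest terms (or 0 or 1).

1/2

Take α = 1/2, β = 0:
α → β = 1/2 → 0 = 1/2
α ∨ β = 1/2 ∨ 0 = 1/2
(α → β) ↔ (α ∨ β) = 1/2 ↔ 1/2 = 1
α → β = 1/2 → 0 = 1/2
((α → β) ↔ (α ∨ β)) → (α → β) = 1 → 1/2 = 1/2
No assignment yields a value below 1/2, so this is the minimum.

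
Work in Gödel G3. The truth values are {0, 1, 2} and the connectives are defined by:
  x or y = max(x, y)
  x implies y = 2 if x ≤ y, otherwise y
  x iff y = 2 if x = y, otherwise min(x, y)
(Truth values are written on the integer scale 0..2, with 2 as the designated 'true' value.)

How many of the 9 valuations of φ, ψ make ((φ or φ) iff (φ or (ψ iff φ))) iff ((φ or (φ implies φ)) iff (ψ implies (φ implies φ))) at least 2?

φ = 0, ψ = 0 ↦ 0  <
φ = 0, ψ = 1 ↦ 2  ≥
φ = 0, ψ = 2 ↦ 2  ≥
φ = 1, ψ = 0 ↦ 2  ≥
φ = 1, ψ = 1 ↦ 1  <
φ = 1, ψ = 2 ↦ 2  ≥
φ = 2, ψ = 0 ↦ 2  ≥
φ = 2, ψ = 1 ↦ 2  ≥
φ = 2, ψ = 2 ↦ 2  ≥
So 7 of the 9 assignments meet the threshold.

7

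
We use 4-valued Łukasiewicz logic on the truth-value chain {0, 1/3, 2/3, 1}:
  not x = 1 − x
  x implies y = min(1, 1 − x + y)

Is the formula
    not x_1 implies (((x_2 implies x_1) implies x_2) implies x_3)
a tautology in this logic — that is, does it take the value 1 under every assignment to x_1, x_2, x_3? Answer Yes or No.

Counterexample: take x_1 = 0, x_2 = 1/3, x_3 = 0.
not x_1 = not 0 = 1
x_2 implies x_1 = 1/3 implies 0 = 2/3
(x_2 implies x_1) implies x_2 = 2/3 implies 1/3 = 2/3
((x_2 implies x_1) implies x_2) implies x_3 = 2/3 implies 0 = 1/3
not x_1 implies (((x_2 implies x_1) implies x_2) implies x_3) = 1 implies 1/3 = 1/3
This gives 1/3 ≠ 1.

No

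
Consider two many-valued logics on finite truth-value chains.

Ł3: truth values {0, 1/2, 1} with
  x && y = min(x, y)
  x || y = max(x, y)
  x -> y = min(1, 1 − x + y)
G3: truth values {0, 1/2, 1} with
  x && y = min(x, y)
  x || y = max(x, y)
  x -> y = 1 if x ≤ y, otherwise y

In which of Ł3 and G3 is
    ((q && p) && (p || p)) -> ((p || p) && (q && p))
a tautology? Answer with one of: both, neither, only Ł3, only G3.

In Ł3: every assignment gives 1 — tautology.
In G3: every assignment gives 1 — tautology.

both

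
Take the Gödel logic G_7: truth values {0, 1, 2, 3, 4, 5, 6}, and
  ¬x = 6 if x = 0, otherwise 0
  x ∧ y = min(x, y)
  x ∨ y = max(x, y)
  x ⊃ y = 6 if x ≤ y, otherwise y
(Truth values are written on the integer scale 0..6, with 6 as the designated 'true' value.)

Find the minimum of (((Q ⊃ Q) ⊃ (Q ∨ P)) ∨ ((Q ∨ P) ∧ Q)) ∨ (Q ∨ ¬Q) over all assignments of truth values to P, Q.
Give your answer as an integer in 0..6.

1

Take P = 0, Q = 1:
Q ⊃ Q = 1 ⊃ 1 = 6
Q ∨ P = 1 ∨ 0 = 1
(Q ⊃ Q) ⊃ (Q ∨ P) = 6 ⊃ 1 = 1
Q ∨ P = 1 ∨ 0 = 1
(Q ∨ P) ∧ Q = 1 ∧ 1 = 1
((Q ⊃ Q) ⊃ (Q ∨ P)) ∨ ((Q ∨ P) ∧ Q) = 1 ∨ 1 = 1
¬Q = ¬1 = 0
Q ∨ ¬Q = 1 ∨ 0 = 1
(((Q ⊃ Q) ⊃ (Q ∨ P)) ∨ ((Q ∨ P) ∧ Q)) ∨ (Q ∨ ¬Q) = 1 ∨ 1 = 1
No assignment yields a value below 1, so this is the minimum.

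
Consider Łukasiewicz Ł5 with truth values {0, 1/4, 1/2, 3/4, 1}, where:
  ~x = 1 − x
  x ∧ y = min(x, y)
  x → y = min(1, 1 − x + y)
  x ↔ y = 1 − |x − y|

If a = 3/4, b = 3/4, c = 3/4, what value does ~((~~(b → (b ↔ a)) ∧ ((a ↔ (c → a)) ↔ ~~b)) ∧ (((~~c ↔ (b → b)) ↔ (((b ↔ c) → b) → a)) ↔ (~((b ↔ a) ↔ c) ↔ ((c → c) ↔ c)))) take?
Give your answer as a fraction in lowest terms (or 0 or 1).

1/4

b ↔ a = 3/4 ↔ 3/4 = 1
b → (b ↔ a) = 3/4 → 1 = 1
~(b → (b ↔ a)) = ~1 = 0
~~(b → (b ↔ a)) = ~0 = 1
c → a = 3/4 → 3/4 = 1
a ↔ (c → a) = 3/4 ↔ 1 = 3/4
~b = ~3/4 = 1/4
~~b = ~1/4 = 3/4
(a ↔ (c → a)) ↔ ~~b = 3/4 ↔ 3/4 = 1
~~(b → (b ↔ a)) ∧ ((a ↔ (c → a)) ↔ ~~b) = 1 ∧ 1 = 1
~c = ~3/4 = 1/4
~~c = ~1/4 = 3/4
b → b = 3/4 → 3/4 = 1
~~c ↔ (b → b) = 3/4 ↔ 1 = 3/4
b ↔ c = 3/4 ↔ 3/4 = 1
(b ↔ c) → b = 1 → 3/4 = 3/4
((b ↔ c) → b) → a = 3/4 → 3/4 = 1
(~~c ↔ (b → b)) ↔ (((b ↔ c) → b) → a) = 3/4 ↔ 1 = 3/4
b ↔ a = 3/4 ↔ 3/4 = 1
(b ↔ a) ↔ c = 1 ↔ 3/4 = 3/4
~((b ↔ a) ↔ c) = ~3/4 = 1/4
c → c = 3/4 → 3/4 = 1
(c → c) ↔ c = 1 ↔ 3/4 = 3/4
~((b ↔ a) ↔ c) ↔ ((c → c) ↔ c) = 1/4 ↔ 3/4 = 1/2
((~~c ↔ (b → b)) ↔ (((b ↔ c) → b) → a)) ↔ (~((b ↔ a) ↔ c) ↔ ((c → c) ↔ c)) = 3/4 ↔ 1/2 = 3/4
(~~(b → (b ↔ a)) ∧ ((a ↔ (c → a)) ↔ ~~b)) ∧ (((~~c ↔ (b → b)) ↔ (((b ↔ c) → b) → a)) ↔ (~((b ↔ a) ↔ c) ↔ ((c → c) ↔ c))) = 1 ∧ 3/4 = 3/4
~((~~(b → (b ↔ a)) ∧ ((a ↔ (c → a)) ↔ ~~b)) ∧ (((~~c ↔ (b → b)) ↔ (((b ↔ c) → b) → a)) ↔ (~((b ↔ a) ↔ c) ↔ ((c → c) ↔ c)))) = ~3/4 = 1/4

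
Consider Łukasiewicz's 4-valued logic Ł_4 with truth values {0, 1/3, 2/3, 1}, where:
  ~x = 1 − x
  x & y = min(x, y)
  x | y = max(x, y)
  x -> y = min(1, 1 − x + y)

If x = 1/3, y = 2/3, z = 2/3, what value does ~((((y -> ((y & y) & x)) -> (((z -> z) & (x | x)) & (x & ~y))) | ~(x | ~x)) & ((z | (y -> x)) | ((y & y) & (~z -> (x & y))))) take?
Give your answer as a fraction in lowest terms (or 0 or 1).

1/3

y & y = 2/3 & 2/3 = 2/3
(y & y) & x = 2/3 & 1/3 = 1/3
y -> ((y & y) & x) = 2/3 -> 1/3 = 2/3
z -> z = 2/3 -> 2/3 = 1
x | x = 1/3 | 1/3 = 1/3
(z -> z) & (x | x) = 1 & 1/3 = 1/3
~y = ~2/3 = 1/3
x & ~y = 1/3 & 1/3 = 1/3
((z -> z) & (x | x)) & (x & ~y) = 1/3 & 1/3 = 1/3
(y -> ((y & y) & x)) -> (((z -> z) & (x | x)) & (x & ~y)) = 2/3 -> 1/3 = 2/3
~x = ~1/3 = 2/3
x | ~x = 1/3 | 2/3 = 2/3
~(x | ~x) = ~2/3 = 1/3
((y -> ((y & y) & x)) -> (((z -> z) & (x | x)) & (x & ~y))) | ~(x | ~x) = 2/3 | 1/3 = 2/3
y -> x = 2/3 -> 1/3 = 2/3
z | (y -> x) = 2/3 | 2/3 = 2/3
y & y = 2/3 & 2/3 = 2/3
~z = ~2/3 = 1/3
x & y = 1/3 & 2/3 = 1/3
~z -> (x & y) = 1/3 -> 1/3 = 1
(y & y) & (~z -> (x & y)) = 2/3 & 1 = 2/3
(z | (y -> x)) | ((y & y) & (~z -> (x & y))) = 2/3 | 2/3 = 2/3
(((y -> ((y & y) & x)) -> (((z -> z) & (x | x)) & (x & ~y))) | ~(x | ~x)) & ((z | (y -> x)) | ((y & y) & (~z -> (x & y)))) = 2/3 & 2/3 = 2/3
~((((y -> ((y & y) & x)) -> (((z -> z) & (x | x)) & (x & ~y))) | ~(x | ~x)) & ((z | (y -> x)) | ((y & y) & (~z -> (x & y))))) = ~2/3 = 1/3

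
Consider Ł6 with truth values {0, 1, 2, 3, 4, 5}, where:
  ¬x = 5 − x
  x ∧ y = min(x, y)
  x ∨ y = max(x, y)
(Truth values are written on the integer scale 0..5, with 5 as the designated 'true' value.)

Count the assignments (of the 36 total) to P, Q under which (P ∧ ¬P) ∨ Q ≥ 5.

6

value 5: 6 assignments (counts)
value 4: 6 assignments
value 3: 6 assignments
value 2: 10 assignments
value 1: 6 assignments
value 0: 2 assignments
So 6 of the 36 assignments meet the threshold.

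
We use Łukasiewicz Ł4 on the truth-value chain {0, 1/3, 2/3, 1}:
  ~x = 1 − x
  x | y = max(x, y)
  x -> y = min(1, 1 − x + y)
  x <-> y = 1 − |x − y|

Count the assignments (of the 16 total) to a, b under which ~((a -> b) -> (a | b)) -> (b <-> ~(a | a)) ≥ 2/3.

a = 0, b = 0 ↦ 0  <
a = 0, b = 1/3 ↦ 2/3  ≥
a = 0, b = 2/3 ↦ 1  ≥
a = 0, b = 1 ↦ 1  ≥
a = 1/3, b = 0 ↦ 1  ≥
a = 1/3, b = 1/3 ↦ 1  ≥
a = 1/3, b = 2/3 ↦ 1  ≥
a = 1/3, b = 1 ↦ 1  ≥
a = 2/3, b = 0 ↦ 1  ≥
a = 2/3, b = 1/3 ↦ 1  ≥
a = 2/3, b = 2/3 ↦ 1  ≥
a = 2/3, b = 1 ↦ 1  ≥
a = 1, b = 0 ↦ 1  ≥
a = 1, b = 1/3 ↦ 1  ≥
a = 1, b = 2/3 ↦ 1  ≥
a = 1, b = 1 ↦ 1  ≥
So 15 of the 16 assignments meet the threshold.

15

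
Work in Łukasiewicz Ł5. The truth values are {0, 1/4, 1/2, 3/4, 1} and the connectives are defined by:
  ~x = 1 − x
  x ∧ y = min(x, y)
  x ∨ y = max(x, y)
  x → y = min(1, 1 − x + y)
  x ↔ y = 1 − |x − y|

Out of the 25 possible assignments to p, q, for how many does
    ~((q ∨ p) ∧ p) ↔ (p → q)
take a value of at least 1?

value 1: 9 assignments (counts)
value 3/4: 7 assignments
value 1/2: 5 assignments
value 1/4: 3 assignments
value 0: 1 assignment
So 9 of the 25 assignments meet the threshold.

9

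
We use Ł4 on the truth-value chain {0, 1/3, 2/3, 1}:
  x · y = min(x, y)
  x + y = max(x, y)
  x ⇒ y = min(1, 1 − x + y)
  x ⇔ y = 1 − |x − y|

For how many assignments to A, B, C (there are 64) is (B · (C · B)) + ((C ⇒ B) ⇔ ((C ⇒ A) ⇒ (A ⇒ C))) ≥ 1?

value 1: 22 assignments (counts)
value 2/3: 20 assignments
value 1/3: 14 assignments
value 0: 8 assignments
So 22 of the 64 assignments meet the threshold.

22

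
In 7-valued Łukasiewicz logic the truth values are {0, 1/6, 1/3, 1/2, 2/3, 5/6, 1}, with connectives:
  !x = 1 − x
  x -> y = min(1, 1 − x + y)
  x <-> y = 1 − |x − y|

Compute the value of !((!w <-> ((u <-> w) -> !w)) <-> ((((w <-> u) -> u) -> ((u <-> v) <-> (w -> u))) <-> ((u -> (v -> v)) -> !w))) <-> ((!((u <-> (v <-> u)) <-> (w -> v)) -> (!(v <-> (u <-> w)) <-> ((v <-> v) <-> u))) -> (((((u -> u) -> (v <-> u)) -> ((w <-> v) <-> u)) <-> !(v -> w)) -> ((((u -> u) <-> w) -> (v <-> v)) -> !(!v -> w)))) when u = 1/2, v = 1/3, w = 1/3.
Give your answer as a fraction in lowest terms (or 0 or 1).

!w = !1/3 = 2/3
u <-> w = 1/2 <-> 1/3 = 5/6
!w = !1/3 = 2/3
(u <-> w) -> !w = 5/6 -> 2/3 = 5/6
!w <-> ((u <-> w) -> !w) = 2/3 <-> 5/6 = 5/6
w <-> u = 1/3 <-> 1/2 = 5/6
(w <-> u) -> u = 5/6 -> 1/2 = 2/3
u <-> v = 1/2 <-> 1/3 = 5/6
w -> u = 1/3 -> 1/2 = 1
(u <-> v) <-> (w -> u) = 5/6 <-> 1 = 5/6
((w <-> u) -> u) -> ((u <-> v) <-> (w -> u)) = 2/3 -> 5/6 = 1
v -> v = 1/3 -> 1/3 = 1
u -> (v -> v) = 1/2 -> 1 = 1
!w = !1/3 = 2/3
(u -> (v -> v)) -> !w = 1 -> 2/3 = 2/3
(((w <-> u) -> u) -> ((u <-> v) <-> (w -> u))) <-> ((u -> (v -> v)) -> !w) = 1 <-> 2/3 = 2/3
(!w <-> ((u <-> w) -> !w)) <-> ((((w <-> u) -> u) -> ((u <-> v) <-> (w -> u))) <-> ((u -> (v -> v)) -> !w)) = 5/6 <-> 2/3 = 5/6
!((!w <-> ((u <-> w) -> !w)) <-> ((((w <-> u) -> u) -> ((u <-> v) <-> (w -> u))) <-> ((u -> (v -> v)) -> !w))) = !5/6 = 1/6
v <-> u = 1/3 <-> 1/2 = 5/6
u <-> (v <-> u) = 1/2 <-> 5/6 = 2/3
w -> v = 1/3 -> 1/3 = 1
(u <-> (v <-> u)) <-> (w -> v) = 2/3 <-> 1 = 2/3
!((u <-> (v <-> u)) <-> (w -> v)) = !2/3 = 1/3
u <-> w = 1/2 <-> 1/3 = 5/6
v <-> (u <-> w) = 1/3 <-> 5/6 = 1/2
!(v <-> (u <-> w)) = !1/2 = 1/2
v <-> v = 1/3 <-> 1/3 = 1
(v <-> v) <-> u = 1 <-> 1/2 = 1/2
!(v <-> (u <-> w)) <-> ((v <-> v) <-> u) = 1/2 <-> 1/2 = 1
!((u <-> (v <-> u)) <-> (w -> v)) -> (!(v <-> (u <-> w)) <-> ((v <-> v) <-> u)) = 1/3 -> 1 = 1
u -> u = 1/2 -> 1/2 = 1
v <-> u = 1/3 <-> 1/2 = 5/6
(u -> u) -> (v <-> u) = 1 -> 5/6 = 5/6
w <-> v = 1/3 <-> 1/3 = 1
(w <-> v) <-> u = 1 <-> 1/2 = 1/2
((u -> u) -> (v <-> u)) -> ((w <-> v) <-> u) = 5/6 -> 1/2 = 2/3
v -> w = 1/3 -> 1/3 = 1
!(v -> w) = !1 = 0
(((u -> u) -> (v <-> u)) -> ((w <-> v) <-> u)) <-> !(v -> w) = 2/3 <-> 0 = 1/3
u -> u = 1/2 -> 1/2 = 1
(u -> u) <-> w = 1 <-> 1/3 = 1/3
v <-> v = 1/3 <-> 1/3 = 1
((u -> u) <-> w) -> (v <-> v) = 1/3 -> 1 = 1
!v = !1/3 = 2/3
!v -> w = 2/3 -> 1/3 = 2/3
!(!v -> w) = !2/3 = 1/3
(((u -> u) <-> w) -> (v <-> v)) -> !(!v -> w) = 1 -> 1/3 = 1/3
((((u -> u) -> (v <-> u)) -> ((w <-> v) <-> u)) <-> !(v -> w)) -> ((((u -> u) <-> w) -> (v <-> v)) -> !(!v -> w)) = 1/3 -> 1/3 = 1
(!((u <-> (v <-> u)) <-> (w -> v)) -> (!(v <-> (u <-> w)) <-> ((v <-> v) <-> u))) -> (((((u -> u) -> (v <-> u)) -> ((w <-> v) <-> u)) <-> !(v -> w)) -> ((((u -> u) <-> w) -> (v <-> v)) -> !(!v -> w))) = 1 -> 1 = 1
!((!w <-> ((u <-> w) -> !w)) <-> ((((w <-> u) -> u) -> ((u <-> v) <-> (w -> u))) <-> ((u -> (v -> v)) -> !w))) <-> ((!((u <-> (v <-> u)) <-> (w -> v)) -> (!(v <-> (u <-> w)) <-> ((v <-> v) <-> u))) -> (((((u -> u) -> (v <-> u)) -> ((w <-> v) <-> u)) <-> !(v -> w)) -> ((((u -> u) <-> w) -> (v <-> v)) -> !(!v -> w)))) = 1/6 <-> 1 = 1/6

1/6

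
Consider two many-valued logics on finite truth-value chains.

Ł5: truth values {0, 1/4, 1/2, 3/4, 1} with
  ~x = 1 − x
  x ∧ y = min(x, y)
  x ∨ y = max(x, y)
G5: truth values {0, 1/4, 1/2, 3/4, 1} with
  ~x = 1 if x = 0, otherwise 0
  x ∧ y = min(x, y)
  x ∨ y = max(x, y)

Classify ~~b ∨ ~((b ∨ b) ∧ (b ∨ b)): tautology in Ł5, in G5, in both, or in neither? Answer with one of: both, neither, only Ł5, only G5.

In Ł5: at b = 1/4 the value is 3/4 — not a tautology.
In G5: every assignment gives 1 — tautology.

only G5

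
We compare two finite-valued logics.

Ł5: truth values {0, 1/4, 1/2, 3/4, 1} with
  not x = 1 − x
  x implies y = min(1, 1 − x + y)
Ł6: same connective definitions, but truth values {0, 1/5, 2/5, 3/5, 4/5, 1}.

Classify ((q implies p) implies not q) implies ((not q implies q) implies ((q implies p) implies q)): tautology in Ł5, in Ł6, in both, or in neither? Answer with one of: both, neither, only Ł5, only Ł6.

In Ł5: every assignment gives 1 — tautology.
In Ł6: every assignment gives 1 — tautology.

both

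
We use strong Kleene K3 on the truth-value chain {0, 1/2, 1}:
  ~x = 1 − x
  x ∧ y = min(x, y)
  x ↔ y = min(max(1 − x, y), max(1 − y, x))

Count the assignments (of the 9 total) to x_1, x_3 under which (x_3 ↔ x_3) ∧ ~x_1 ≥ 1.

x_1 = 0, x_3 = 0 ↦ 1  ≥
x_1 = 0, x_3 = 1/2 ↦ 1/2  <
x_1 = 0, x_3 = 1 ↦ 1  ≥
x_1 = 1/2, x_3 = 0 ↦ 1/2  <
x_1 = 1/2, x_3 = 1/2 ↦ 1/2  <
x_1 = 1/2, x_3 = 1 ↦ 1/2  <
x_1 = 1, x_3 = 0 ↦ 0  <
x_1 = 1, x_3 = 1/2 ↦ 0  <
x_1 = 1, x_3 = 1 ↦ 0  <
So 2 of the 9 assignments meet the threshold.

2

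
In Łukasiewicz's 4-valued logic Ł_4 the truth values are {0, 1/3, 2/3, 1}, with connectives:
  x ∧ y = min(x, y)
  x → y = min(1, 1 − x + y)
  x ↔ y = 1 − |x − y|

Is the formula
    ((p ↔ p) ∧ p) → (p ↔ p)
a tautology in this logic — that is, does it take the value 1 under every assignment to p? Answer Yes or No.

p = 0 ↦ 1
p = 1/3 ↦ 1
p = 2/3 ↦ 1
p = 1 ↦ 1
Every assignment gives a value ≥ 1.

Yes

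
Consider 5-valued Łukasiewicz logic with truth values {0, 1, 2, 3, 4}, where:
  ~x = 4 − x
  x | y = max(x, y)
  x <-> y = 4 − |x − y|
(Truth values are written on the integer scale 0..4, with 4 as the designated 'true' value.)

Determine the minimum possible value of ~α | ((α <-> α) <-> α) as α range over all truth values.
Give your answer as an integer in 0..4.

2

Take α = 2:
~α = ~2 = 2
α <-> α = 2 <-> 2 = 4
(α <-> α) <-> α = 4 <-> 2 = 2
~α | ((α <-> α) <-> α) = 2 | 2 = 2
No assignment yields a value below 2, so this is the minimum.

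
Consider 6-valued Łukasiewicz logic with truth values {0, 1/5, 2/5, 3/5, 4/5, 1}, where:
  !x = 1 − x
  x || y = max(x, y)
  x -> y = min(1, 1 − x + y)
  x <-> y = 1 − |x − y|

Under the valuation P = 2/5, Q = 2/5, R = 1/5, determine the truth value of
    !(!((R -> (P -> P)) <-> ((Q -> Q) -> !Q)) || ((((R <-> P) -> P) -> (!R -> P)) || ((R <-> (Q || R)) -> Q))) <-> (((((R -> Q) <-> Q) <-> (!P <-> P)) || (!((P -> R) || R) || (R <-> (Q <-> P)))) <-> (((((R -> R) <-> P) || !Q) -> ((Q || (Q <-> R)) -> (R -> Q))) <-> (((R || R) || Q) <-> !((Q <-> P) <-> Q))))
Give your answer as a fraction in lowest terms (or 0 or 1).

P -> P = 2/5 -> 2/5 = 1
R -> (P -> P) = 1/5 -> 1 = 1
Q -> Q = 2/5 -> 2/5 = 1
!Q = !2/5 = 3/5
(Q -> Q) -> !Q = 1 -> 3/5 = 3/5
(R -> (P -> P)) <-> ((Q -> Q) -> !Q) = 1 <-> 3/5 = 3/5
!((R -> (P -> P)) <-> ((Q -> Q) -> !Q)) = !3/5 = 2/5
R <-> P = 1/5 <-> 2/5 = 4/5
(R <-> P) -> P = 4/5 -> 2/5 = 3/5
!R = !1/5 = 4/5
!R -> P = 4/5 -> 2/5 = 3/5
((R <-> P) -> P) -> (!R -> P) = 3/5 -> 3/5 = 1
Q || R = 2/5 || 1/5 = 2/5
R <-> (Q || R) = 1/5 <-> 2/5 = 4/5
(R <-> (Q || R)) -> Q = 4/5 -> 2/5 = 3/5
(((R <-> P) -> P) -> (!R -> P)) || ((R <-> (Q || R)) -> Q) = 1 || 3/5 = 1
!((R -> (P -> P)) <-> ((Q -> Q) -> !Q)) || ((((R <-> P) -> P) -> (!R -> P)) || ((R <-> (Q || R)) -> Q)) = 2/5 || 1 = 1
!(!((R -> (P -> P)) <-> ((Q -> Q) -> !Q)) || ((((R <-> P) -> P) -> (!R -> P)) || ((R <-> (Q || R)) -> Q))) = !1 = 0
R -> Q = 1/5 -> 2/5 = 1
(R -> Q) <-> Q = 1 <-> 2/5 = 2/5
!P = !2/5 = 3/5
!P <-> P = 3/5 <-> 2/5 = 4/5
((R -> Q) <-> Q) <-> (!P <-> P) = 2/5 <-> 4/5 = 3/5
P -> R = 2/5 -> 1/5 = 4/5
(P -> R) || R = 4/5 || 1/5 = 4/5
!((P -> R) || R) = !4/5 = 1/5
Q <-> P = 2/5 <-> 2/5 = 1
R <-> (Q <-> P) = 1/5 <-> 1 = 1/5
!((P -> R) || R) || (R <-> (Q <-> P)) = 1/5 || 1/5 = 1/5
(((R -> Q) <-> Q) <-> (!P <-> P)) || (!((P -> R) || R) || (R <-> (Q <-> P))) = 3/5 || 1/5 = 3/5
R -> R = 1/5 -> 1/5 = 1
(R -> R) <-> P = 1 <-> 2/5 = 2/5
!Q = !2/5 = 3/5
((R -> R) <-> P) || !Q = 2/5 || 3/5 = 3/5
Q <-> R = 2/5 <-> 1/5 = 4/5
Q || (Q <-> R) = 2/5 || 4/5 = 4/5
R -> Q = 1/5 -> 2/5 = 1
(Q || (Q <-> R)) -> (R -> Q) = 4/5 -> 1 = 1
(((R -> R) <-> P) || !Q) -> ((Q || (Q <-> R)) -> (R -> Q)) = 3/5 -> 1 = 1
R || R = 1/5 || 1/5 = 1/5
(R || R) || Q = 1/5 || 2/5 = 2/5
Q <-> P = 2/5 <-> 2/5 = 1
(Q <-> P) <-> Q = 1 <-> 2/5 = 2/5
!((Q <-> P) <-> Q) = !2/5 = 3/5
((R || R) || Q) <-> !((Q <-> P) <-> Q) = 2/5 <-> 3/5 = 4/5
((((R -> R) <-> P) || !Q) -> ((Q || (Q <-> R)) -> (R -> Q))) <-> (((R || R) || Q) <-> !((Q <-> P) <-> Q)) = 1 <-> 4/5 = 4/5
((((R -> Q) <-> Q) <-> (!P <-> P)) || (!((P -> R) || R) || (R <-> (Q <-> P)))) <-> (((((R -> R) <-> P) || !Q) -> ((Q || (Q <-> R)) -> (R -> Q))) <-> (((R || R) || Q) <-> !((Q <-> P) <-> Q))) = 3/5 <-> 4/5 = 4/5
!(!((R -> (P -> P)) <-> ((Q -> Q) -> !Q)) || ((((R <-> P) -> P) -> (!R -> P)) || ((R <-> (Q || R)) -> Q))) <-> (((((R -> Q) <-> Q) <-> (!P <-> P)) || (!((P -> R) || R) || (R <-> (Q <-> P)))) <-> (((((R -> R) <-> P) || !Q) -> ((Q || (Q <-> R)) -> (R -> Q))) <-> (((R || R) || Q) <-> !((Q <-> P) <-> Q)))) = 0 <-> 4/5 = 1/5

1/5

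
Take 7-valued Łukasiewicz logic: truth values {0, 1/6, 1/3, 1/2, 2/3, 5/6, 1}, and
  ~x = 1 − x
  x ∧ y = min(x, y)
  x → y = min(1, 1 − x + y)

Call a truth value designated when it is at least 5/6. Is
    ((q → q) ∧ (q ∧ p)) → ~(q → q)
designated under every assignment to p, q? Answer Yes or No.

Counterexample: take p = 1/3, q = 1/3.
q → q = 1/3 → 1/3 = 1
q ∧ p = 1/3 ∧ 1/3 = 1/3
(q → q) ∧ (q ∧ p) = 1 ∧ 1/3 = 1/3
~(q → q) = ~1 = 0
((q → q) ∧ (q ∧ p)) → ~(q → q) = 1/3 → 0 = 2/3
This gives 2/3, which is below 5/6.

No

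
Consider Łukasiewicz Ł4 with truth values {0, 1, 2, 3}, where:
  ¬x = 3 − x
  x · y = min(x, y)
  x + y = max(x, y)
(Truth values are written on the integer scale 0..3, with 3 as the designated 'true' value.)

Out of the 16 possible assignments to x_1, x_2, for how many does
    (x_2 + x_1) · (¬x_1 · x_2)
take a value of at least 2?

4

x_1 = 0, x_2 = 0 ↦ 0  <
x_1 = 0, x_2 = 1 ↦ 1  <
x_1 = 0, x_2 = 2 ↦ 2  ≥
x_1 = 0, x_2 = 3 ↦ 3  ≥
x_1 = 1, x_2 = 0 ↦ 0  <
x_1 = 1, x_2 = 1 ↦ 1  <
x_1 = 1, x_2 = 2 ↦ 2  ≥
x_1 = 1, x_2 = 3 ↦ 2  ≥
x_1 = 2, x_2 = 0 ↦ 0  <
x_1 = 2, x_2 = 1 ↦ 1  <
x_1 = 2, x_2 = 2 ↦ 1  <
x_1 = 2, x_2 = 3 ↦ 1  <
x_1 = 3, x_2 = 0 ↦ 0  <
x_1 = 3, x_2 = 1 ↦ 0  <
x_1 = 3, x_2 = 2 ↦ 0  <
x_1 = 3, x_2 = 3 ↦ 0  <
So 4 of the 16 assignments meet the threshold.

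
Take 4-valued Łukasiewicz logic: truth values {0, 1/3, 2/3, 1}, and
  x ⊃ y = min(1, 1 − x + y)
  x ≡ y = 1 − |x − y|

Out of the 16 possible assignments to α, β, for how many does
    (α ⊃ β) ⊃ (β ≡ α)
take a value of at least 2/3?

13

α = 0, β = 0 ↦ 1  ≥
α = 0, β = 1/3 ↦ 2/3  ≥
α = 0, β = 2/3 ↦ 1/3  <
α = 0, β = 1 ↦ 0  <
α = 1/3, β = 0 ↦ 1  ≥
α = 1/3, β = 1/3 ↦ 1  ≥
α = 1/3, β = 2/3 ↦ 2/3  ≥
α = 1/3, β = 1 ↦ 1/3  <
α = 2/3, β = 0 ↦ 1  ≥
α = 2/3, β = 1/3 ↦ 1  ≥
α = 2/3, β = 2/3 ↦ 1  ≥
α = 2/3, β = 1 ↦ 2/3  ≥
α = 1, β = 0 ↦ 1  ≥
α = 1, β = 1/3 ↦ 1  ≥
α = 1, β = 2/3 ↦ 1  ≥
α = 1, β = 1 ↦ 1  ≥
So 13 of the 16 assignments meet the threshold.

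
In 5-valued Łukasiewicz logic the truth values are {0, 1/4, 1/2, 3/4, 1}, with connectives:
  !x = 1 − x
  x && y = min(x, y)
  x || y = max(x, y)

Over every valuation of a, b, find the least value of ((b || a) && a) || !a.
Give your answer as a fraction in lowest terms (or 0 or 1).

Take a = 1/2, b = 0:
b || a = 0 || 1/2 = 1/2
(b || a) && a = 1/2 && 1/2 = 1/2
!a = !1/2 = 1/2
((b || a) && a) || !a = 1/2 || 1/2 = 1/2
No assignment yields a value below 1/2, so this is the minimum.

1/2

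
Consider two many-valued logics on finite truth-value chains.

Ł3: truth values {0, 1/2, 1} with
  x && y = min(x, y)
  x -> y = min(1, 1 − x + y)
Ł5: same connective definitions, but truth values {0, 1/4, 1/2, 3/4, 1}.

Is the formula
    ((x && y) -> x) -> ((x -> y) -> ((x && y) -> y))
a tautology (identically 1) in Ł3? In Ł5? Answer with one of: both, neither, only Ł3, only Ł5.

both

In Ł3: every assignment gives 1 — tautology.
In Ł5: every assignment gives 1 — tautology.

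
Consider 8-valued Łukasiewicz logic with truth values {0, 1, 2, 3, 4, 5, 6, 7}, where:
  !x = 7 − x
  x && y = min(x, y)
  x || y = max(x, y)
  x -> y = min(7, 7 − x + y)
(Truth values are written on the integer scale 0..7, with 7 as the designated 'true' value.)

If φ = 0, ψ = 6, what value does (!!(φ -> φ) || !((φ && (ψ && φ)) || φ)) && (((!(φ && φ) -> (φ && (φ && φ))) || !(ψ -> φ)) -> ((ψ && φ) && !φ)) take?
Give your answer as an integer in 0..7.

φ -> φ = 0 -> 0 = 7
!(φ -> φ) = !7 = 0
!!(φ -> φ) = !0 = 7
ψ && φ = 6 && 0 = 0
φ && (ψ && φ) = 0 && 0 = 0
(φ && (ψ && φ)) || φ = 0 || 0 = 0
!((φ && (ψ && φ)) || φ) = !0 = 7
!!(φ -> φ) || !((φ && (ψ && φ)) || φ) = 7 || 7 = 7
φ && φ = 0 && 0 = 0
!(φ && φ) = !0 = 7
φ && φ = 0 && 0 = 0
φ && (φ && φ) = 0 && 0 = 0
!(φ && φ) -> (φ && (φ && φ)) = 7 -> 0 = 0
ψ -> φ = 6 -> 0 = 1
!(ψ -> φ) = !1 = 6
(!(φ && φ) -> (φ && (φ && φ))) || !(ψ -> φ) = 0 || 6 = 6
ψ && φ = 6 && 0 = 0
!φ = !0 = 7
(ψ && φ) && !φ = 0 && 7 = 0
((!(φ && φ) -> (φ && (φ && φ))) || !(ψ -> φ)) -> ((ψ && φ) && !φ) = 6 -> 0 = 1
(!!(φ -> φ) || !((φ && (ψ && φ)) || φ)) && (((!(φ && φ) -> (φ && (φ && φ))) || !(ψ -> φ)) -> ((ψ && φ) && !φ)) = 7 && 1 = 1

1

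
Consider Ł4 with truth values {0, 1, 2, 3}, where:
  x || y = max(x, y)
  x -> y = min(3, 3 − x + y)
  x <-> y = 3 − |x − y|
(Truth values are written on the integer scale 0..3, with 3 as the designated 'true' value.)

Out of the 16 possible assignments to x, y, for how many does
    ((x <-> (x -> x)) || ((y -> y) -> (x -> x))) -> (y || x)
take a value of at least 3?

7

x = 0, y = 0 ↦ 0  <
x = 0, y = 1 ↦ 1  <
x = 0, y = 2 ↦ 2  <
x = 0, y = 3 ↦ 3  ≥
x = 1, y = 0 ↦ 1  <
x = 1, y = 1 ↦ 1  <
x = 1, y = 2 ↦ 2  <
x = 1, y = 3 ↦ 3  ≥
x = 2, y = 0 ↦ 2  <
x = 2, y = 1 ↦ 2  <
x = 2, y = 2 ↦ 2  <
x = 2, y = 3 ↦ 3  ≥
x = 3, y = 0 ↦ 3  ≥
x = 3, y = 1 ↦ 3  ≥
x = 3, y = 2 ↦ 3  ≥
x = 3, y = 3 ↦ 3  ≥
So 7 of the 16 assignments meet the threshold.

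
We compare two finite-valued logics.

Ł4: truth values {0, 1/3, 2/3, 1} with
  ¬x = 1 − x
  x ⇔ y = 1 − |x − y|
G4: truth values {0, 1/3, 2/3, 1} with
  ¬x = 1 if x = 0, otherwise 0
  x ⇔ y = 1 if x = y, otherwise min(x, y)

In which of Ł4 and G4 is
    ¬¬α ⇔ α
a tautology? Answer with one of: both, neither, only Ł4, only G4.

only Ł4

In Ł4: every assignment gives 1 — tautology.
In G4: at α = 1/3 the value is 1/3 — not a tautology.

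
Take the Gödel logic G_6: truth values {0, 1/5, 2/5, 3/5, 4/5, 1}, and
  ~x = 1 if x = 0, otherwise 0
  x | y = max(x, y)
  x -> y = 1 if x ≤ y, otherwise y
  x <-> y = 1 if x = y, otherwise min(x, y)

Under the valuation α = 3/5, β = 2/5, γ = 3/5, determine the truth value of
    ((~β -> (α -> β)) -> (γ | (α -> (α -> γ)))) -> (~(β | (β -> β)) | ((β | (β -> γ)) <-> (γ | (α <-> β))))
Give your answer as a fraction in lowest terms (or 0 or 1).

~β = ~2/5 = 0
α -> β = 3/5 -> 2/5 = 2/5
~β -> (α -> β) = 0 -> 2/5 = 1
α -> γ = 3/5 -> 3/5 = 1
α -> (α -> γ) = 3/5 -> 1 = 1
γ | (α -> (α -> γ)) = 3/5 | 1 = 1
(~β -> (α -> β)) -> (γ | (α -> (α -> γ))) = 1 -> 1 = 1
β -> β = 2/5 -> 2/5 = 1
β | (β -> β) = 2/5 | 1 = 1
~(β | (β -> β)) = ~1 = 0
β -> γ = 2/5 -> 3/5 = 1
β | (β -> γ) = 2/5 | 1 = 1
α <-> β = 3/5 <-> 2/5 = 2/5
γ | (α <-> β) = 3/5 | 2/5 = 3/5
(β | (β -> γ)) <-> (γ | (α <-> β)) = 1 <-> 3/5 = 3/5
~(β | (β -> β)) | ((β | (β -> γ)) <-> (γ | (α <-> β))) = 0 | 3/5 = 3/5
((~β -> (α -> β)) -> (γ | (α -> (α -> γ)))) -> (~(β | (β -> β)) | ((β | (β -> γ)) <-> (γ | (α <-> β)))) = 1 -> 3/5 = 3/5

3/5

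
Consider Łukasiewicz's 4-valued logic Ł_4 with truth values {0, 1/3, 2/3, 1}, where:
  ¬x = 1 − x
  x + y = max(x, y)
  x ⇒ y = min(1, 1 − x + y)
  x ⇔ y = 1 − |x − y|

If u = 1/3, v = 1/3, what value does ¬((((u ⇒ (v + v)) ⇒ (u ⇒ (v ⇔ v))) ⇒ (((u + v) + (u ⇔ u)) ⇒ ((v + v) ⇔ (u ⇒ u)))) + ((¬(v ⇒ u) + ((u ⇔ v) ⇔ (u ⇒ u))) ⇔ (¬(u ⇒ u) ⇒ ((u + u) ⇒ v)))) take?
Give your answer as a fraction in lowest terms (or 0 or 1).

0

v + v = 1/3 + 1/3 = 1/3
u ⇒ (v + v) = 1/3 ⇒ 1/3 = 1
v ⇔ v = 1/3 ⇔ 1/3 = 1
u ⇒ (v ⇔ v) = 1/3 ⇒ 1 = 1
(u ⇒ (v + v)) ⇒ (u ⇒ (v ⇔ v)) = 1 ⇒ 1 = 1
u + v = 1/3 + 1/3 = 1/3
u ⇔ u = 1/3 ⇔ 1/3 = 1
(u + v) + (u ⇔ u) = 1/3 + 1 = 1
v + v = 1/3 + 1/3 = 1/3
u ⇒ u = 1/3 ⇒ 1/3 = 1
(v + v) ⇔ (u ⇒ u) = 1/3 ⇔ 1 = 1/3
((u + v) + (u ⇔ u)) ⇒ ((v + v) ⇔ (u ⇒ u)) = 1 ⇒ 1/3 = 1/3
((u ⇒ (v + v)) ⇒ (u ⇒ (v ⇔ v))) ⇒ (((u + v) + (u ⇔ u)) ⇒ ((v + v) ⇔ (u ⇒ u))) = 1 ⇒ 1/3 = 1/3
v ⇒ u = 1/3 ⇒ 1/3 = 1
¬(v ⇒ u) = ¬1 = 0
u ⇔ v = 1/3 ⇔ 1/3 = 1
u ⇒ u = 1/3 ⇒ 1/3 = 1
(u ⇔ v) ⇔ (u ⇒ u) = 1 ⇔ 1 = 1
¬(v ⇒ u) + ((u ⇔ v) ⇔ (u ⇒ u)) = 0 + 1 = 1
u ⇒ u = 1/3 ⇒ 1/3 = 1
¬(u ⇒ u) = ¬1 = 0
u + u = 1/3 + 1/3 = 1/3
(u + u) ⇒ v = 1/3 ⇒ 1/3 = 1
¬(u ⇒ u) ⇒ ((u + u) ⇒ v) = 0 ⇒ 1 = 1
(¬(v ⇒ u) + ((u ⇔ v) ⇔ (u ⇒ u))) ⇔ (¬(u ⇒ u) ⇒ ((u + u) ⇒ v)) = 1 ⇔ 1 = 1
(((u ⇒ (v + v)) ⇒ (u ⇒ (v ⇔ v))) ⇒ (((u + v) + (u ⇔ u)) ⇒ ((v + v) ⇔ (u ⇒ u)))) + ((¬(v ⇒ u) + ((u ⇔ v) ⇔ (u ⇒ u))) ⇔ (¬(u ⇒ u) ⇒ ((u + u) ⇒ v))) = 1/3 + 1 = 1
¬((((u ⇒ (v + v)) ⇒ (u ⇒ (v ⇔ v))) ⇒ (((u + v) + (u ⇔ u)) ⇒ ((v + v) ⇔ (u ⇒ u)))) + ((¬(v ⇒ u) + ((u ⇔ v) ⇔ (u ⇒ u))) ⇔ (¬(u ⇒ u) ⇒ ((u + u) ⇒ v)))) = ¬1 = 0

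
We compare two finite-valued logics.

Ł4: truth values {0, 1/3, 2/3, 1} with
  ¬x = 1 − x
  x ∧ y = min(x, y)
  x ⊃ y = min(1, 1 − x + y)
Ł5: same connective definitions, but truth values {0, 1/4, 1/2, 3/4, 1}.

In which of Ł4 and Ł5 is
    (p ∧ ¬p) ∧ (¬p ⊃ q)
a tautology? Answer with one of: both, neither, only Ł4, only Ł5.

neither

In Ł4: at p = 0, q = 0 the value is 0 — not a tautology.
In Ł5: at p = 0, q = 0 the value is 0 — not a tautology.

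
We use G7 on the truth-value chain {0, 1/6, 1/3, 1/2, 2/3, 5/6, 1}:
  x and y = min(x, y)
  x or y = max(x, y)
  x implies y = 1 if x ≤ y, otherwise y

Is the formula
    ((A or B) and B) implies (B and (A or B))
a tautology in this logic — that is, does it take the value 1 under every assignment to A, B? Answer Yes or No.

At A = 5/6, B = 0, for instance:
A or B = 5/6 or 0 = 5/6
(A or B) and B = 5/6 and 0 = 0
B and (A or B) = 0 and 5/6 = 0
((A or B) and B) implies (B and (A or B)) = 0 implies 0 = 1
and checking the remaining 48 assignments likewise gives ≥ 1 in every case.

Yes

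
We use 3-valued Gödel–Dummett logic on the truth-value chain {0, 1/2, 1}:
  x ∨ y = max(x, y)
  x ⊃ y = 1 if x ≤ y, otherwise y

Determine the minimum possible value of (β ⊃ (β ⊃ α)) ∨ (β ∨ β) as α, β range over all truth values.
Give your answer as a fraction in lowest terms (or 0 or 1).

1/2

Take α = 0, β = 1/2:
β ⊃ α = 1/2 ⊃ 0 = 0
β ⊃ (β ⊃ α) = 1/2 ⊃ 0 = 0
β ∨ β = 1/2 ∨ 1/2 = 1/2
(β ⊃ (β ⊃ α)) ∨ (β ∨ β) = 0 ∨ 1/2 = 1/2
No assignment yields a value below 1/2, so this is the minimum.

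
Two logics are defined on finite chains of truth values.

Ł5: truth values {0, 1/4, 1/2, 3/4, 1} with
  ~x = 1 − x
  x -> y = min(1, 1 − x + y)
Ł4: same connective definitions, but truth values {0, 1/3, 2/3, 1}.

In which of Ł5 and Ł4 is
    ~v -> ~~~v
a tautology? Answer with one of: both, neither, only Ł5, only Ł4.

both

In Ł5: every assignment gives 1 — tautology.
In Ł4: every assignment gives 1 — tautology.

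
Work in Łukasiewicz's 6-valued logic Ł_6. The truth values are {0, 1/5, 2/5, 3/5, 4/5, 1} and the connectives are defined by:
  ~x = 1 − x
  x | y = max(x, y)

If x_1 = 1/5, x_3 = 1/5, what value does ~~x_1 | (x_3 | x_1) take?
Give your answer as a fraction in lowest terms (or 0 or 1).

1/5

~x_1 = ~1/5 = 4/5
~~x_1 = ~4/5 = 1/5
x_3 | x_1 = 1/5 | 1/5 = 1/5
~~x_1 | (x_3 | x_1) = 1/5 | 1/5 = 1/5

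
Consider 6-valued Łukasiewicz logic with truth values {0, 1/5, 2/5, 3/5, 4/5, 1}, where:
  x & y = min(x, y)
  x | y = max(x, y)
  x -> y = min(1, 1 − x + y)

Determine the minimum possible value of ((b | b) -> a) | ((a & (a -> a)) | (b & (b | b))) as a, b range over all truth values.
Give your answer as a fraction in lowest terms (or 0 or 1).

Take a = 0, b = 2/5:
b | b = 2/5 | 2/5 = 2/5
(b | b) -> a = 2/5 -> 0 = 3/5
a -> a = 0 -> 0 = 1
a & (a -> a) = 0 & 1 = 0
b | b = 2/5 | 2/5 = 2/5
b & (b | b) = 2/5 & 2/5 = 2/5
(a & (a -> a)) | (b & (b | b)) = 0 | 2/5 = 2/5
((b | b) -> a) | ((a & (a -> a)) | (b & (b | b))) = 3/5 | 2/5 = 3/5
No assignment yields a value below 3/5, so this is the minimum.

3/5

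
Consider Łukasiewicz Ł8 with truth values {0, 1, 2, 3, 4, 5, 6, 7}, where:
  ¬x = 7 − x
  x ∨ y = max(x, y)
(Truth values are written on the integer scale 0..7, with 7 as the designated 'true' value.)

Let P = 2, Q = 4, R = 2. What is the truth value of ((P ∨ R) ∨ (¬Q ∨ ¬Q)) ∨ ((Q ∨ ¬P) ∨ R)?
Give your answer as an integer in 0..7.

5

P ∨ R = 2 ∨ 2 = 2
¬Q = ¬4 = 3
¬Q = ¬4 = 3
¬Q ∨ ¬Q = 3 ∨ 3 = 3
(P ∨ R) ∨ (¬Q ∨ ¬Q) = 2 ∨ 3 = 3
¬P = ¬2 = 5
Q ∨ ¬P = 4 ∨ 5 = 5
(Q ∨ ¬P) ∨ R = 5 ∨ 2 = 5
((P ∨ R) ∨ (¬Q ∨ ¬Q)) ∨ ((Q ∨ ¬P) ∨ R) = 3 ∨ 5 = 5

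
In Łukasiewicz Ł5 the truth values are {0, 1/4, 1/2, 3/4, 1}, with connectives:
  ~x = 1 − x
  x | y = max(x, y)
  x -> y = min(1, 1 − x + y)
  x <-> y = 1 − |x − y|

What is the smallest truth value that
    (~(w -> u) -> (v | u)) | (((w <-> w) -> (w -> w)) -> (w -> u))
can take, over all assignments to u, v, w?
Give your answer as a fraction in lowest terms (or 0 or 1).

0

Take u = 0, v = 0, w = 1:
w -> u = 1 -> 0 = 0
~(w -> u) = ~0 = 1
v | u = 0 | 0 = 0
~(w -> u) -> (v | u) = 1 -> 0 = 0
w <-> w = 1 <-> 1 = 1
w -> w = 1 -> 1 = 1
(w <-> w) -> (w -> w) = 1 -> 1 = 1
w -> u = 1 -> 0 = 0
((w <-> w) -> (w -> w)) -> (w -> u) = 1 -> 0 = 0
(~(w -> u) -> (v | u)) | (((w <-> w) -> (w -> w)) -> (w -> u)) = 0 | 0 = 0
No assignment yields a value below 0, so this is the minimum.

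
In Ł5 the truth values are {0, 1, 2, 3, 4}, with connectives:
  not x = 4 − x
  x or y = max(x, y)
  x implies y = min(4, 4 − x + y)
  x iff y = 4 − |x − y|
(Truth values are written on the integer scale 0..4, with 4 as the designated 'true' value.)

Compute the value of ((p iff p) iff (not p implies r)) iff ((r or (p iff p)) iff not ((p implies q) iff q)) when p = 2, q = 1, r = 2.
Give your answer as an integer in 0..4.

p iff p = 2 iff 2 = 4
not p = not 2 = 2
not p implies r = 2 implies 2 = 4
(p iff p) iff (not p implies r) = 4 iff 4 = 4
p iff p = 2 iff 2 = 4
r or (p iff p) = 2 or 4 = 4
p implies q = 2 implies 1 = 3
(p implies q) iff q = 3 iff 1 = 2
not ((p implies q) iff q) = not 2 = 2
(r or (p iff p)) iff not ((p implies q) iff q) = 4 iff 2 = 2
((p iff p) iff (not p implies r)) iff ((r or (p iff p)) iff not ((p implies q) iff q)) = 4 iff 2 = 2

2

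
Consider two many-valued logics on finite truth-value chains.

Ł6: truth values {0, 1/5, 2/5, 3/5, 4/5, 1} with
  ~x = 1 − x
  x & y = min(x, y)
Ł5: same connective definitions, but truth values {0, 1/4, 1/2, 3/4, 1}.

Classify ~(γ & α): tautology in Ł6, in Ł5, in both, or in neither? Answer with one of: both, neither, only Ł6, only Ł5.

In Ł6: at α = 1/5, γ = 1/5 the value is 4/5 — not a tautology.
In Ł5: at α = 1/4, γ = 1/4 the value is 3/4 — not a tautology.

neither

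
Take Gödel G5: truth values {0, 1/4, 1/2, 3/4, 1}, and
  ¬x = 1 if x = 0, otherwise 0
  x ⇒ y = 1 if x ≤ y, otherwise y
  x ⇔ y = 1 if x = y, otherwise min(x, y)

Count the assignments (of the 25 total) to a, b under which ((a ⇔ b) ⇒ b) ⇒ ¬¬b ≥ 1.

value 1: 21 assignments (counts)
value 0: 4 assignments
So 21 of the 25 assignments meet the threshold.

21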